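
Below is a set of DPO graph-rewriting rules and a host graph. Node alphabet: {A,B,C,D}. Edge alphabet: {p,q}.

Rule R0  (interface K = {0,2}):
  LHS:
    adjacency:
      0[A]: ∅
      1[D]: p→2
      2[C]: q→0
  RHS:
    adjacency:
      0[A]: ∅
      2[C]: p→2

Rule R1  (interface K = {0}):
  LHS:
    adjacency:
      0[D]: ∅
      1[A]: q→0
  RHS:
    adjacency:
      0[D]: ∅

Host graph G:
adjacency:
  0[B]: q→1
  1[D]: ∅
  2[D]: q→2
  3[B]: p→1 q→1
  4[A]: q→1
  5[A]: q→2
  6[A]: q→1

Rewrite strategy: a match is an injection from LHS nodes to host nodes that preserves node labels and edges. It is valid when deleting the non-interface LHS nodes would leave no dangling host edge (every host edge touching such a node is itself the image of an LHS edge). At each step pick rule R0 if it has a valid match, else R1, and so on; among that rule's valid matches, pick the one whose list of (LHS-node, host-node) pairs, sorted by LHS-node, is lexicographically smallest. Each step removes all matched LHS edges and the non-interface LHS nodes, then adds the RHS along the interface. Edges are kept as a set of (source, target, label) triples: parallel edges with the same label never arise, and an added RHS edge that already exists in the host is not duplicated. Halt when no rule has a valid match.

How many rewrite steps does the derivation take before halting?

Answer: 3

Rewrite trace:
start.  V:7 E:7  edges: 0-q->1 2-q->2 3-p->1 3-q->1 4-q->1 5-q->2 6-q->1
1. fire R1 via {0↦1, 1↦4}  →  V:6 E:6  edges: 0-q->1 2-q->2 3-p->1 3-q->1 5-q->2 6-q->1
2. fire R1 via {0↦1, 1↦6}  →  V:5 E:5  edges: 0-q->1 2-q->2 3-p->1 3-q->1 5-q->2
3. fire R1 via {0↦2, 1↦5}  →  V:4 E:4  edges: 0-q->1 2-q->2 3-p->1 3-q->1
final graph: no rule applies after step 3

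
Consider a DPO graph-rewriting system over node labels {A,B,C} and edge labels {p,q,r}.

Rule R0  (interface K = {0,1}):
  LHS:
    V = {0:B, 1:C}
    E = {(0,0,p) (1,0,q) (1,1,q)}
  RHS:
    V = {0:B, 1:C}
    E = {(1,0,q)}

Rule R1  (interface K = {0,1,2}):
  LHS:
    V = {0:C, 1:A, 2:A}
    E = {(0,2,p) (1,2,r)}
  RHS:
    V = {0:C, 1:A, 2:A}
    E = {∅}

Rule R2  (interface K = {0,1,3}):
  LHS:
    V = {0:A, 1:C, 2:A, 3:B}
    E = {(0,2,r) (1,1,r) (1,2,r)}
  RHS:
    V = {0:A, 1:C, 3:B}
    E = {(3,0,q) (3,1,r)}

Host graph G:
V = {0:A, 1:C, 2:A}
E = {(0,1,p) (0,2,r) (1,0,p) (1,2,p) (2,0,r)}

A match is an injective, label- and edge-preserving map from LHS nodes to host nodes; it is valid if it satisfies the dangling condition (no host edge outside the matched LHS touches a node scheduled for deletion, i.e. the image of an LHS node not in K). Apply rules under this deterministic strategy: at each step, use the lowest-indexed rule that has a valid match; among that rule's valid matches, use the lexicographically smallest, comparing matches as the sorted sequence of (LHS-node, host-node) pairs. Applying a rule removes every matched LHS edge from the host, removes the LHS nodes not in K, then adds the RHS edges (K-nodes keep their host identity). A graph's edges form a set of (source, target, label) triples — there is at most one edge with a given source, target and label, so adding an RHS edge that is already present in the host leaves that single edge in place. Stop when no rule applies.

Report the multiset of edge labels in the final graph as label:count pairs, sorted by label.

start.  V:3 E:5  edges: 0-p->1 0-r->2 1-p->0 1-p->2 2-r->0
1. fire R1 via {0↦1, 1↦0, 2↦2}  →  V:3 E:3  edges: 0-p->1 1-p->0 2-r->0
2. fire R1 via {0↦1, 1↦2, 2↦0}  →  V:3 E:1  edges: 0-p->1
normal form: no rule applies after step 2
NF edges: [(0, 1, 'p')]

Answer: p:1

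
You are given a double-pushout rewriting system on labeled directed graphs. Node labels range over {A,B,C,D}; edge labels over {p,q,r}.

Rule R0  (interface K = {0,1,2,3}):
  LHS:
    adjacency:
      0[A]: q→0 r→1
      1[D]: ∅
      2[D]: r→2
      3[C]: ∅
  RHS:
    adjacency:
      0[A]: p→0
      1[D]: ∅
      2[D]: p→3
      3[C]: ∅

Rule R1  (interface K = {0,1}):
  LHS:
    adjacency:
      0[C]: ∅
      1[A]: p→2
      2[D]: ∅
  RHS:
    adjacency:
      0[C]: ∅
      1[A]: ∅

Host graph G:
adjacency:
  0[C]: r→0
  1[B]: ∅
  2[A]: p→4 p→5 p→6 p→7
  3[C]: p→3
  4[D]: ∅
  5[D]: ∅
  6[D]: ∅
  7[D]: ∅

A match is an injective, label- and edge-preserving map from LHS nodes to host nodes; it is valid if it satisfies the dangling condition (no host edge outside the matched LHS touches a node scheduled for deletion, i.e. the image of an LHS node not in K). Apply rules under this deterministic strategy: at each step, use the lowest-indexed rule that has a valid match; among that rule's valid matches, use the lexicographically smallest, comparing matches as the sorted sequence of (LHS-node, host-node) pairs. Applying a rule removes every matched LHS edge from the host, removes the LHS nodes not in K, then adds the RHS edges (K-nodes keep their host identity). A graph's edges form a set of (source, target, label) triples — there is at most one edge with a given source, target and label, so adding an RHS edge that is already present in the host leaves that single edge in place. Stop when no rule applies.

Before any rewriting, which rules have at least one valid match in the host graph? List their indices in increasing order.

Answer: [R1]

Derivation:
R0: no valid match — LHS pattern not found
R1: 8 valid matches — {0↦0, 1↦2, 2↦4}, {0↦0, 1↦2, 2↦5}, {0↦0, 1↦2, 2↦6} (+5 more)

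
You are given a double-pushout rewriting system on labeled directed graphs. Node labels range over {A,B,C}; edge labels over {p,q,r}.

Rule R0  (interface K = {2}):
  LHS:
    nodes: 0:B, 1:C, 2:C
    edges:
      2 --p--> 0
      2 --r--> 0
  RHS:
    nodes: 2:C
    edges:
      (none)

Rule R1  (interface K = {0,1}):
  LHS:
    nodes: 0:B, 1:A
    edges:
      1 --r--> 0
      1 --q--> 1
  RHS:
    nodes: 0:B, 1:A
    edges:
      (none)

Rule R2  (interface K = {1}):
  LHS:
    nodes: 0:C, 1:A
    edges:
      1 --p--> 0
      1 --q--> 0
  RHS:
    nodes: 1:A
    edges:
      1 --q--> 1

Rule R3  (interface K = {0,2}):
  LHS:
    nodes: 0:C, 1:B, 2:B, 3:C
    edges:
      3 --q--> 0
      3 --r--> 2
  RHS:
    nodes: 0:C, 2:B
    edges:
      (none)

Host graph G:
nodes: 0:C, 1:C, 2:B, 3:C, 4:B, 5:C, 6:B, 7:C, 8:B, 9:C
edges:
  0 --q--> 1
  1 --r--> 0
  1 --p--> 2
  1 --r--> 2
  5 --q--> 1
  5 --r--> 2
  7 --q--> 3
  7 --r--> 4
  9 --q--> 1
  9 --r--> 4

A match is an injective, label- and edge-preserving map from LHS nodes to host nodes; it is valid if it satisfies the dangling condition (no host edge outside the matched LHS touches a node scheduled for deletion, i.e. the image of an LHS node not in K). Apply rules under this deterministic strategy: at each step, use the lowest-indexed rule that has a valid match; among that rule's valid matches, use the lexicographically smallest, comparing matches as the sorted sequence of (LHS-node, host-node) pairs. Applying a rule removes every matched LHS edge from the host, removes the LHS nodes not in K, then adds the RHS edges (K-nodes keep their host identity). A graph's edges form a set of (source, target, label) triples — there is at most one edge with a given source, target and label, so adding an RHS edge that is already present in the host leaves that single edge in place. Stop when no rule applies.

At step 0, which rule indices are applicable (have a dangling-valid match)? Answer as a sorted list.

Answer: [R3]

Steps:
R0: no valid match — 5 raw matches, all fail dangling condition
R1: no valid match — LHS pattern not found
R2: no valid match — LHS pattern not found
R3: 6 valid matches — {0↦1, 1↦6, 2↦2, 3↦5}, {0↦1, 1↦6, 2↦4, 3↦9}, {0↦1, 1↦8, 2↦2, 3↦5} (+3 more)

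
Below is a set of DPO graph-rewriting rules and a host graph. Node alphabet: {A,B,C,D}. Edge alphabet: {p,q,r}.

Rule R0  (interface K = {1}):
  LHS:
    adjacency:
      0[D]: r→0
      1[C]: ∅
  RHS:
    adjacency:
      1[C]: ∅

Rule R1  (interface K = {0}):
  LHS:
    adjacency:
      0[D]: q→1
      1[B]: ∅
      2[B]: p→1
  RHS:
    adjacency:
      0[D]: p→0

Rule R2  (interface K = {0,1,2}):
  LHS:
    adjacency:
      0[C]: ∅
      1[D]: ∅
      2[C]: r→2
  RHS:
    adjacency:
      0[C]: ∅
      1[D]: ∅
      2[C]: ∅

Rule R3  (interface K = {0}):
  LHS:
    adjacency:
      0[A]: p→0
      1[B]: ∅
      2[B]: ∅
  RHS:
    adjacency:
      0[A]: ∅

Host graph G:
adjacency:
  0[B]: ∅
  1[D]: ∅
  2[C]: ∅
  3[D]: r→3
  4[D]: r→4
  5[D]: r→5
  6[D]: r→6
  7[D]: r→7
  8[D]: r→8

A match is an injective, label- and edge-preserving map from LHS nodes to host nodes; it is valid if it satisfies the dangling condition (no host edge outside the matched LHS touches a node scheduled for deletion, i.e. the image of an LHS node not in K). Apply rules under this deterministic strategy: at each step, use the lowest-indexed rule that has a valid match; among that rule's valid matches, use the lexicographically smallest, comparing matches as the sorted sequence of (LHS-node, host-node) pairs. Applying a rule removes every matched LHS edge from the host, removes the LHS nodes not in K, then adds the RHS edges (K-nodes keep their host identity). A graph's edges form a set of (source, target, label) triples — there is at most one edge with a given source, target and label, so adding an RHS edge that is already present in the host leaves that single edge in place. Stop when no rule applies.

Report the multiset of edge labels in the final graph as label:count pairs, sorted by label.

start.  V:9 E:6  edges: 3-r->3 4-r->4 5-r->5 6-r->6 7-r->7 8-r->8
1. fire R0 via {0↦3, 1↦2}  →  V:8 E:5  edges: 4-r->4 5-r->5 6-r->6 7-r->7 8-r->8
2. fire R0 via {0↦4, 1↦2}  →  V:7 E:4  edges: 5-r->5 6-r->6 7-r->7 8-r->8
3. fire R0 via {0↦5, 1↦2}  →  V:6 E:3  edges: 6-r->6 7-r->7 8-r->8
4. fire R0 via {0↦6, 1↦2}  →  V:5 E:2  edges: 7-r->7 8-r->8
5. fire R0 via {0↦7, 1↦2}  →  V:4 E:1  edges: 8-r->8
6. fire R0 via {0↦8, 1↦2}  →  V:3 E:0  edges: ∅
final graph: no rule applies after step 6
NF edges: []

Answer: (no edges)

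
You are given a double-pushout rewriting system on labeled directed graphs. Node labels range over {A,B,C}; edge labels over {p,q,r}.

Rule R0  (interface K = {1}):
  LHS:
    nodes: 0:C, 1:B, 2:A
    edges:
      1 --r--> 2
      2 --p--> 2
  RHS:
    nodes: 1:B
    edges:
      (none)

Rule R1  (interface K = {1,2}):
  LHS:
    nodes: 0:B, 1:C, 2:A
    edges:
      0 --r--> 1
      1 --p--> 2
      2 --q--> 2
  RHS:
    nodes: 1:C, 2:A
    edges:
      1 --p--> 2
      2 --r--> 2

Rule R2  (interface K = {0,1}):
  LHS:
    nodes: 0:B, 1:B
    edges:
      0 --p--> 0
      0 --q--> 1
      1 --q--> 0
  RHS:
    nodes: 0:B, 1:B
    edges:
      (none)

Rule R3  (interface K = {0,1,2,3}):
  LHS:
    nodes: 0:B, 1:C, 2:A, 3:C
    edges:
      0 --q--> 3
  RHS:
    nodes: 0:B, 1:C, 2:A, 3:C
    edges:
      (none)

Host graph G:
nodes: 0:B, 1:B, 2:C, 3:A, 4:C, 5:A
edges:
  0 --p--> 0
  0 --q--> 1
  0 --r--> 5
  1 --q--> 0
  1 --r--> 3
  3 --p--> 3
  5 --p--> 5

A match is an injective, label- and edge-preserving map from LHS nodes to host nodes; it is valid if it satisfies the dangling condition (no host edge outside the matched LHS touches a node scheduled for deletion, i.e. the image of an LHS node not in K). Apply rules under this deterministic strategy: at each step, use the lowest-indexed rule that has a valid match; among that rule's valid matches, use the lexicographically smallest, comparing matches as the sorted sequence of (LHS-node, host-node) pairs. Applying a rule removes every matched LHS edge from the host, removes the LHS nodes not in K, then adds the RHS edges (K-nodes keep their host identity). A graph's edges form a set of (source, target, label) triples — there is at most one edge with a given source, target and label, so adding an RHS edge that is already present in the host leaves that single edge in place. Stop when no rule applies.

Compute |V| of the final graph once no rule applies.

initial: |V|=6 |E|=7  E = 0-p->0 0-q->1 0-r->5 1-q->0 1-r->3 3-p->3 5-p->5
step 1: apply R0 at {0↦2, 1↦0, 2↦5}  → |V|=4 |E|=5  E = 0-p->0 0-q->1 1-q->0 1-r->3 3-p->3
step 2: apply R0 at {0↦4, 1↦1, 2↦3}  → |V|=2 |E|=3  E = 0-p->0 0-q->1 1-q->0
step 3: apply R2 at {0↦0, 1↦1}  → |V|=2 |E|=0  E = ∅
halt: no rule applies after step 3
NF nodes: {0:B, 1:B}

Answer: 2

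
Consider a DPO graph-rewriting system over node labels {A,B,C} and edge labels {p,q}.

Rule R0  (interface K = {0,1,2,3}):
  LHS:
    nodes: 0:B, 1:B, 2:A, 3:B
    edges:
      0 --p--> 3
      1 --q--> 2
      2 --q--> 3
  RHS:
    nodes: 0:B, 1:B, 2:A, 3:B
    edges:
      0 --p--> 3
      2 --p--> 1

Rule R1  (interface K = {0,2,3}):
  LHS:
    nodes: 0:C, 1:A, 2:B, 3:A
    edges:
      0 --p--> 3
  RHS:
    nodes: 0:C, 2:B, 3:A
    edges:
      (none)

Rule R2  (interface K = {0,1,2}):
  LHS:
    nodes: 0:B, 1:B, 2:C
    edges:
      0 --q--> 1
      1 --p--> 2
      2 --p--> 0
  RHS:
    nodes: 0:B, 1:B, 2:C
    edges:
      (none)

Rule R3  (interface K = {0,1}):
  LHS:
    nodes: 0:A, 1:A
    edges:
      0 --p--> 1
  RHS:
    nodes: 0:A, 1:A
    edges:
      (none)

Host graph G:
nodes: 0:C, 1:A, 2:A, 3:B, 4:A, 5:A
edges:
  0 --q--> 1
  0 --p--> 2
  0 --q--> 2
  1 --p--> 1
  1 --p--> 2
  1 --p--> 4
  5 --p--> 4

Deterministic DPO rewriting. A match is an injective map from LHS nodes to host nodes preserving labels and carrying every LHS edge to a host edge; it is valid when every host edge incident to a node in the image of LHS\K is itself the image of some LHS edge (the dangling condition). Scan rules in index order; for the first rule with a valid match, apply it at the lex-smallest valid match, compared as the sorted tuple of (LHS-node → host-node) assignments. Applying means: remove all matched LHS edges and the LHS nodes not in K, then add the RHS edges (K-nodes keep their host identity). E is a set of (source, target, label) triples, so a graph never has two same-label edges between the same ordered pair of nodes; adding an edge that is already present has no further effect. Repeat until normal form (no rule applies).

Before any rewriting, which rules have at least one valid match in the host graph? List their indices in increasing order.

R0: no valid match — LHS pattern not found
R1: no valid match — 3 raw matches, all fail dangling condition
R2: no valid match — LHS pattern not found
R3: 3 valid matches — {0↦1, 1↦2}, {0↦1, 1↦4}, {0↦5, 1↦4}

Answer: [R3]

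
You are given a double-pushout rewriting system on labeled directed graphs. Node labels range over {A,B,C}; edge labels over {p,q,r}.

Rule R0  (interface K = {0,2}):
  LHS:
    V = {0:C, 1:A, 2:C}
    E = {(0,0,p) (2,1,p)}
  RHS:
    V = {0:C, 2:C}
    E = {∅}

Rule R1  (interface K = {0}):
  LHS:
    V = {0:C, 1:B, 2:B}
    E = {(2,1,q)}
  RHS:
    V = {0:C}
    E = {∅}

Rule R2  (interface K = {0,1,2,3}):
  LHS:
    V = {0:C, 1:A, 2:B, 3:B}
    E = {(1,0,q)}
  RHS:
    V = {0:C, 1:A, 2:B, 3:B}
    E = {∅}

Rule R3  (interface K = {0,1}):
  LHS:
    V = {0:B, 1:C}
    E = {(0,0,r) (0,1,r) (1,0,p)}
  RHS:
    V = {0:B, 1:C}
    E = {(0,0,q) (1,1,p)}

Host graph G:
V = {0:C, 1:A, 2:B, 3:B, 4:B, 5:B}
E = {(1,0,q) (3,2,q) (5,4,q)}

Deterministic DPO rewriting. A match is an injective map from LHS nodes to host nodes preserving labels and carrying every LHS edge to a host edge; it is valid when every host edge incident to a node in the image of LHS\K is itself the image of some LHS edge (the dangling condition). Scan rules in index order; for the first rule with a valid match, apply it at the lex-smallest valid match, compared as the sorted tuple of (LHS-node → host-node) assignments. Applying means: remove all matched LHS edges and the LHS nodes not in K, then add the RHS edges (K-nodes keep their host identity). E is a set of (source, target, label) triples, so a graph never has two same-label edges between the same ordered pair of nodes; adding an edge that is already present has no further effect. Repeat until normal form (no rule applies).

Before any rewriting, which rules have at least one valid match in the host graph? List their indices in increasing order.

Answer: [R1,R2]

Steps:
R0: no valid match — LHS pattern not found
R1: 2 valid matches — {0↦0, 1↦2, 2↦3}, {0↦0, 1↦4, 2↦5}
R2: 12 valid matches — {0↦0, 1↦1, 2↦2, 3↦3}, {0↦0, 1↦1, 2↦2, 3↦4}, {0↦0, 1↦1, 2↦2, 3↦5} (+9 more)
R3: no valid match — LHS pattern not found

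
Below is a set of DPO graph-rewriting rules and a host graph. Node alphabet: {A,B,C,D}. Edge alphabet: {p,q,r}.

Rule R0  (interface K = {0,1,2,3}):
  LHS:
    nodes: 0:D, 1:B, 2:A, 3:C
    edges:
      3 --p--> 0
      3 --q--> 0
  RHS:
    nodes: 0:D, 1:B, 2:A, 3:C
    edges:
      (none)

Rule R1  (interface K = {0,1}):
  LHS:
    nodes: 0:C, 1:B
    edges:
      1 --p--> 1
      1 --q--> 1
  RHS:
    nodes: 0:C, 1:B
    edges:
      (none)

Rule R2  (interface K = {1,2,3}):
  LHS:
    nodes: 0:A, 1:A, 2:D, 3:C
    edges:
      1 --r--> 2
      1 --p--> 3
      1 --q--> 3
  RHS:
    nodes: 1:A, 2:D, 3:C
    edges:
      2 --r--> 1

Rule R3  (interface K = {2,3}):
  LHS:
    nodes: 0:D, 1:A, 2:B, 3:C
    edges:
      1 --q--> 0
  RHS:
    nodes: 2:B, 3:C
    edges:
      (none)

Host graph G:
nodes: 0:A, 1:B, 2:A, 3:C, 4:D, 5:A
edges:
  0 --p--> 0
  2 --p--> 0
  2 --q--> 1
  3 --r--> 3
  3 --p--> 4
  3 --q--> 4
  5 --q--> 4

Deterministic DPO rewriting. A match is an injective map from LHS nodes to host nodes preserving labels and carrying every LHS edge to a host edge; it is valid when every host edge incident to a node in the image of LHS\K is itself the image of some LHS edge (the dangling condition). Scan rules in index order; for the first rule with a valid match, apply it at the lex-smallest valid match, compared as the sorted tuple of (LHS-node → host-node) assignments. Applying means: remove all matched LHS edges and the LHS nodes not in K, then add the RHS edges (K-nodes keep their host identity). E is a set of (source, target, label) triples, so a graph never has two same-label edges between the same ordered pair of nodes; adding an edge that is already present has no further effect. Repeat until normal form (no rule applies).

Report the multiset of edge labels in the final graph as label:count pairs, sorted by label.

initial: |V|=6 |E|=7  E = 0-p->0 2-p->0 2-q->1 3-r->3 3-p->4 3-q->4 5-q->4
step 1: apply R0 at {0↦4, 1↦1, 2↦0, 3↦3}  → |V|=6 |E|=5  E = 0-p->0 2-p->0 2-q->1 3-r->3 5-q->4
step 2: apply R3 at {0↦4, 1↦5, 2↦1, 3↦3}  → |V|=4 |E|=4  E = 0-p->0 2-p->0 2-q->1 3-r->3
final graph: no rule applies after step 2
NF edges: [(0, 0, 'p'), (2, 0, 'p'), (2, 1, 'q'), (3, 3, 'r')]

Answer: p:2 q:1 r:1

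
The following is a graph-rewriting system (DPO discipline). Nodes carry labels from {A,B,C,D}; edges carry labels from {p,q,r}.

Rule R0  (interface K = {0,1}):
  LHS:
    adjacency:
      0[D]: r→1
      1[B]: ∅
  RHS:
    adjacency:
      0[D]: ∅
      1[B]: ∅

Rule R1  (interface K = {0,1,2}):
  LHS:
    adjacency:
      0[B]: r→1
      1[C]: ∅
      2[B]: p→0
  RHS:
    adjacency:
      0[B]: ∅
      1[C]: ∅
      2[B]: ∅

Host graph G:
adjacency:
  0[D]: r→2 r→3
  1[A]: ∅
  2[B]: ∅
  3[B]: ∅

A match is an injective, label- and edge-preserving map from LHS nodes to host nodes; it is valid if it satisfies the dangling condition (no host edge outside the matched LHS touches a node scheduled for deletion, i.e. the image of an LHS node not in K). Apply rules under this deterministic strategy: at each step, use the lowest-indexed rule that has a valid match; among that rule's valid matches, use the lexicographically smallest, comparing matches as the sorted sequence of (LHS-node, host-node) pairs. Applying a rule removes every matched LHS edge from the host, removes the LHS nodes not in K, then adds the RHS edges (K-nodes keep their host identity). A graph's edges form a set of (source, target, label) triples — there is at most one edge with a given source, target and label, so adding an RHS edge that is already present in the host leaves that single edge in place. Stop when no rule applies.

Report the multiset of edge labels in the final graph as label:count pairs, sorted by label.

Answer: (no edges)

Rewrite trace:
[0] host  ⇒  4 nodes, 2 edges  {0-r->2 0-r->3}
[1] R0 @ {0↦0, 1↦2}  ⇒  4 nodes, 1 edges  {0-r->3}
[2] R0 @ {0↦0, 1↦3}  ⇒  4 nodes, 0 edges  {∅}
normal form: no rule applies after step 2
NF edges: []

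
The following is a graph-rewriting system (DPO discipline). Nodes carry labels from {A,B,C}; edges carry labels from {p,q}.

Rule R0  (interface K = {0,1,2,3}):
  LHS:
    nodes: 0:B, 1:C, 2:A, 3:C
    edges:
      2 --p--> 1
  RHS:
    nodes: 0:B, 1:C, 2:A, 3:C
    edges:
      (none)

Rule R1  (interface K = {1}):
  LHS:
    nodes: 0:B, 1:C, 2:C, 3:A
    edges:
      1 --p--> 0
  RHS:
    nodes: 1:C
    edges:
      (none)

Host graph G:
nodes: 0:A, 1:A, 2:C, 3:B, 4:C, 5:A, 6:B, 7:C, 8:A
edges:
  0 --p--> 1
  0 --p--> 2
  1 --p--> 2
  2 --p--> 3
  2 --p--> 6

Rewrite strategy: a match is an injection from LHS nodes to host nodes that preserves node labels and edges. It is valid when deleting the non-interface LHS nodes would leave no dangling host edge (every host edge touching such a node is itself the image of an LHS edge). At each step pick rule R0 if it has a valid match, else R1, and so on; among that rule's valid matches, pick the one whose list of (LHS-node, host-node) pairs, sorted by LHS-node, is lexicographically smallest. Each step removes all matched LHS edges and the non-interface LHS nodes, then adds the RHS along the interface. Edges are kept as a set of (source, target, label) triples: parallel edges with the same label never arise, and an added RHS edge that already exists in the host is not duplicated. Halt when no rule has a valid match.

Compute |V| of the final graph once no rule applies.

Answer: 3

Derivation:
initial: |V|=9 |E|=5  E = 0-p->1 0-p->2 1-p->2 2-p->3 2-p->6
step 1: apply R0 at {0↦3, 1↦2, 2↦0, 3↦4}  → |V|=9 |E|=4  E = 0-p->1 1-p->2 2-p->3 2-p->6
step 2: apply R0 at {0↦3, 1↦2, 2↦1, 3↦4}  → |V|=9 |E|=3  E = 0-p->1 2-p->3 2-p->6
step 3: apply R1 at {0↦3, 1↦2, 2↦4, 3↦5}  → |V|=6 |E|=2  E = 0-p->1 2-p->6
step 4: apply R1 at {0↦6, 1↦2, 2↦7, 3↦8}  → |V|=3 |E|=1  E = 0-p->1
normal form: no rule applies after step 4
NF nodes: {0:A, 1:A, 2:C}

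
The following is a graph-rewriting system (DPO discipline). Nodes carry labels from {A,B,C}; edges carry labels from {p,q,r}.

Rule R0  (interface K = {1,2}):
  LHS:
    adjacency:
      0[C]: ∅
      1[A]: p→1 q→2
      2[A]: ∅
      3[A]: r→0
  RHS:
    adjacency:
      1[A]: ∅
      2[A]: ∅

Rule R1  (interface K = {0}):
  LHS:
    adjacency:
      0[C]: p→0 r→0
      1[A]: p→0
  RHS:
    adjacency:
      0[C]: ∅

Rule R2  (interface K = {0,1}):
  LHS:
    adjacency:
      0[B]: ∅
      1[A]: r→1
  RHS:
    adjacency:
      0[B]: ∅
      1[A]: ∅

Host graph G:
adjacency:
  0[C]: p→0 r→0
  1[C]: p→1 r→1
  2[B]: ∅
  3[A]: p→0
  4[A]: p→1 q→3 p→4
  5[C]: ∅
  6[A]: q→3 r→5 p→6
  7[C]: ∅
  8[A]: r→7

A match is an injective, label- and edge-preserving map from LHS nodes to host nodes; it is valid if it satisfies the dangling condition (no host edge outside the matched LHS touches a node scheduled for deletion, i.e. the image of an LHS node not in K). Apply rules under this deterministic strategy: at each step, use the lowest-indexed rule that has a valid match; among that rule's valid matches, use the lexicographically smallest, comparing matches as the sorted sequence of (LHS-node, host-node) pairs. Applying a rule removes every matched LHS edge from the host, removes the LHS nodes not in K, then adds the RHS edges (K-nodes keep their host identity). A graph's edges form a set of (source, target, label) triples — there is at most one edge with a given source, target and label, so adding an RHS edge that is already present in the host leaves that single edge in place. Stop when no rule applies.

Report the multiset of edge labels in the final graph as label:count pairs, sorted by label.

Answer: p:3 q:1 r:2

Steps:
initial: |V|=9 |E|=12  E = 0-p->0 0-r->0 1-p->1 1-r->1 3-p->0 4-p->1 4-q->3 4-p->4 6-q->3 6-r->5 6-p->6 8-r->7
step 1: apply R0 at {0↦7, 1↦4, 2↦3, 3↦8}  → |V|=7 |E|=9  E = 0-p->0 0-r->0 1-p->1 1-r->1 3-p->0 4-p->1 6-q->3 6-r->5 6-p->6
step 2: apply R1 at {0↦1, 1↦4}  → |V|=6 |E|=6  E = 0-p->0 0-r->0 3-p->0 6-q->3 6-r->5 6-p->6
normal form: no rule applies after step 2
NF edges: [(0, 0, 'p'), (0, 0, 'r'), (3, 0, 'p'), (6, 3, 'q'), (6, 5, 'r'), (6, 6, 'p')]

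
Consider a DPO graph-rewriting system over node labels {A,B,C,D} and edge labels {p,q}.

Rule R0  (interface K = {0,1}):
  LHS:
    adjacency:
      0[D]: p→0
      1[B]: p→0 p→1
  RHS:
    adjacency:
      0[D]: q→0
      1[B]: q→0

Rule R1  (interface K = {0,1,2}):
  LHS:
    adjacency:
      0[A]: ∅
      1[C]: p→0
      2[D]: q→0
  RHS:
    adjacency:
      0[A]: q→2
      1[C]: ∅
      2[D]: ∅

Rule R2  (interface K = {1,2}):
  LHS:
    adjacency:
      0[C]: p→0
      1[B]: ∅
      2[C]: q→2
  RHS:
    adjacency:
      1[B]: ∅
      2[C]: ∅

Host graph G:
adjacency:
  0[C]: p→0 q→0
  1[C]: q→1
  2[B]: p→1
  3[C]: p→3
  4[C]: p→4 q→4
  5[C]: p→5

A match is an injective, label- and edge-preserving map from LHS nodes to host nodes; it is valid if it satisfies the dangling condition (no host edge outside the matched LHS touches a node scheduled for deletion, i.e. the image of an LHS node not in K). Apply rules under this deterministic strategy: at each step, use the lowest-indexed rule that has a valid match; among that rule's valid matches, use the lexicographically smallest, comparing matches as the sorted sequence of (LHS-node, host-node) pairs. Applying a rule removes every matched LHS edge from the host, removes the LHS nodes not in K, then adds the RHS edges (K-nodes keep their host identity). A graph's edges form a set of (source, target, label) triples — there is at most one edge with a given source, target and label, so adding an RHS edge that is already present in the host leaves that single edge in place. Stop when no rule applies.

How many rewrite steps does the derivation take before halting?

Answer: 3

Steps:
initial: |V|=6 |E|=8  E = 0-p->0 0-q->0 1-q->1 2-p->1 3-p->3 4-p->4 4-q->4 5-p->5
step 1: apply R2 at {0↦3, 1↦2, 2↦0}  → |V|=5 |E|=6  E = 0-p->0 1-q->1 2-p->1 4-p->4 4-q->4 5-p->5
step 2: apply R2 at {0↦0, 1↦2, 2↦1}  → |V|=4 |E|=4  E = 2-p->1 4-p->4 4-q->4 5-p->5
step 3: apply R2 at {0↦5, 1↦2, 2↦4}  → |V|=3 |E|=2  E = 2-p->1 4-p->4
final graph: no rule applies after step 3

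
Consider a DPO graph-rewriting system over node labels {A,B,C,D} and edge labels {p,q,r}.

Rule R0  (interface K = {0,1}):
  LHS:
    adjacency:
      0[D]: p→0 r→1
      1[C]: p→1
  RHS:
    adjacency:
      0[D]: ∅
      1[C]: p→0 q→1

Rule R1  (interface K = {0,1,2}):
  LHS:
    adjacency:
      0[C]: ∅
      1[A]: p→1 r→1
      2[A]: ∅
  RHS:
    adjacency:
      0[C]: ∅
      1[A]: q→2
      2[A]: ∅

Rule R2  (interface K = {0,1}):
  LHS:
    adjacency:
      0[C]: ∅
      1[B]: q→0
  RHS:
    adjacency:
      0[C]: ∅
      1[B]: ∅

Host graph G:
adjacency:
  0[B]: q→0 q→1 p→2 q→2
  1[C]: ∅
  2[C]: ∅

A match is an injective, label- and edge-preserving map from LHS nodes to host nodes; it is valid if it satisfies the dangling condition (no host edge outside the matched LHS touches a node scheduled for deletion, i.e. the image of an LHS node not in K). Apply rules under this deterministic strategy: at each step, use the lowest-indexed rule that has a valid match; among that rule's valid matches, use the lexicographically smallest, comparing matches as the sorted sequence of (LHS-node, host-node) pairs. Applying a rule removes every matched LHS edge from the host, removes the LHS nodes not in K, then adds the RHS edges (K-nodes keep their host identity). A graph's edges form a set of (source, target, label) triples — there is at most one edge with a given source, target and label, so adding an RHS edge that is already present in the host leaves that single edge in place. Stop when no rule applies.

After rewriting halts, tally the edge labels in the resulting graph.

Answer: p:1 q:1

Steps:
initial: |V|=3 |E|=4  E = 0-q->0 0-q->1 0-p->2 0-q->2
step 1: apply R2 at {0↦1, 1↦0}  → |V|=3 |E|=3  E = 0-q->0 0-p->2 0-q->2
step 2: apply R2 at {0↦2, 1↦0}  → |V|=3 |E|=2  E = 0-q->0 0-p->2
halt: no rule applies after step 2
NF edges: [(0, 0, 'q'), (0, 2, 'p')]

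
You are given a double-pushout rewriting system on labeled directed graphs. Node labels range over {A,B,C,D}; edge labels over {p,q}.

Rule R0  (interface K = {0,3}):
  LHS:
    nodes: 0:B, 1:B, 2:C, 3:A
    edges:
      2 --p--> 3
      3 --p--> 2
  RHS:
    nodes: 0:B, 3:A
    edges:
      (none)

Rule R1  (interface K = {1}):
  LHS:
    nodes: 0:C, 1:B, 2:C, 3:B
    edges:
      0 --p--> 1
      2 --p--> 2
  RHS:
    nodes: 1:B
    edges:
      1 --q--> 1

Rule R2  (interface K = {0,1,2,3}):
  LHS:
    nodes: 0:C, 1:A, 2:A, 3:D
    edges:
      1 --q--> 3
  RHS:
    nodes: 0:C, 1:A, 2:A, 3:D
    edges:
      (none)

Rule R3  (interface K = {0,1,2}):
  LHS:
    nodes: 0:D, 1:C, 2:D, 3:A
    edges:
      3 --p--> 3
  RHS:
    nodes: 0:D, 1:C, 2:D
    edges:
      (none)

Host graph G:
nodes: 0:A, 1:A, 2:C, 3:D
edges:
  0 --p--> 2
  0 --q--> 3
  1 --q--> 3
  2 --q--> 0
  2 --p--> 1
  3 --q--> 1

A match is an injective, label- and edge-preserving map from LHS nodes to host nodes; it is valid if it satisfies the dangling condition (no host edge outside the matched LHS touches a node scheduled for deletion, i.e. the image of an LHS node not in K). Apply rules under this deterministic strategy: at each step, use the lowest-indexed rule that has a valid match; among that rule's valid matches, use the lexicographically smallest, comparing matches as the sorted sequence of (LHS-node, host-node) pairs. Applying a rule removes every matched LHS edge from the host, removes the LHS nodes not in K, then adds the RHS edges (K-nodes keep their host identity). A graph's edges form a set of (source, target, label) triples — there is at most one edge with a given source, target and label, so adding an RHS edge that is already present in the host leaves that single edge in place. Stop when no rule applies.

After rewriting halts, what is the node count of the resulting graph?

Answer: 4

Steps:
[0] host  ⇒  4 nodes, 6 edges  {0-p->2 0-q->3 1-q->3 2-q->0 2-p->1 3-q->1}
[1] R2 @ {0↦2, 1↦0, 2↦1, 3↦3}  ⇒  4 nodes, 5 edges  {0-p->2 1-q->3 2-q->0 2-p->1 3-q->1}
[2] R2 @ {0↦2, 1↦1, 2↦0, 3↦3}  ⇒  4 nodes, 4 edges  {0-p->2 2-q->0 2-p->1 3-q->1}
final graph: no rule applies after step 2
NF nodes: {0:A, 1:A, 2:C, 3:D}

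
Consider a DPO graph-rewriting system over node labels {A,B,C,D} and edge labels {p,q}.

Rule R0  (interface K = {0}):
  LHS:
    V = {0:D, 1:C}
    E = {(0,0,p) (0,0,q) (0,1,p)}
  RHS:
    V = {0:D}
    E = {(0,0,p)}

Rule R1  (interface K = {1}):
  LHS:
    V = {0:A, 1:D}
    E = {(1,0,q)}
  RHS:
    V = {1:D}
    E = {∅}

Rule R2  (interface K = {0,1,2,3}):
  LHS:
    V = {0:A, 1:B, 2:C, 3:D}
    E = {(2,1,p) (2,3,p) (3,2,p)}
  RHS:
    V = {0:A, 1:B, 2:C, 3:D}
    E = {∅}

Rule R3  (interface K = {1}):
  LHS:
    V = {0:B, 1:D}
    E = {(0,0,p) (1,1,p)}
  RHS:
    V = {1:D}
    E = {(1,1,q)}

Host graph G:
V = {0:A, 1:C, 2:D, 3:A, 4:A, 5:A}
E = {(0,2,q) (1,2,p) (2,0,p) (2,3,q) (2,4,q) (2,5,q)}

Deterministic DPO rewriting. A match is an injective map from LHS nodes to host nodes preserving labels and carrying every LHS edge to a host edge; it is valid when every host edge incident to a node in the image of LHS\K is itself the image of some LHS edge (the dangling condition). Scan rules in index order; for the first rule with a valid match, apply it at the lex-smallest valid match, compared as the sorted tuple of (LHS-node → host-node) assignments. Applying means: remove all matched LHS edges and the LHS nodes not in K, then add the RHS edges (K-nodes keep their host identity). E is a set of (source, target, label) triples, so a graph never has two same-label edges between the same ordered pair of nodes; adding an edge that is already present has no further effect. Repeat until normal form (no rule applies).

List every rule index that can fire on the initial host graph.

Answer: [R1]

Rewrite trace:
R0: no valid match — LHS pattern not found
R1: 3 valid matches — {0↦3, 1↦2}, {0↦4, 1↦2}, {0↦5, 1↦2}
R2: no valid match — LHS pattern not found
R3: no valid match — LHS pattern not found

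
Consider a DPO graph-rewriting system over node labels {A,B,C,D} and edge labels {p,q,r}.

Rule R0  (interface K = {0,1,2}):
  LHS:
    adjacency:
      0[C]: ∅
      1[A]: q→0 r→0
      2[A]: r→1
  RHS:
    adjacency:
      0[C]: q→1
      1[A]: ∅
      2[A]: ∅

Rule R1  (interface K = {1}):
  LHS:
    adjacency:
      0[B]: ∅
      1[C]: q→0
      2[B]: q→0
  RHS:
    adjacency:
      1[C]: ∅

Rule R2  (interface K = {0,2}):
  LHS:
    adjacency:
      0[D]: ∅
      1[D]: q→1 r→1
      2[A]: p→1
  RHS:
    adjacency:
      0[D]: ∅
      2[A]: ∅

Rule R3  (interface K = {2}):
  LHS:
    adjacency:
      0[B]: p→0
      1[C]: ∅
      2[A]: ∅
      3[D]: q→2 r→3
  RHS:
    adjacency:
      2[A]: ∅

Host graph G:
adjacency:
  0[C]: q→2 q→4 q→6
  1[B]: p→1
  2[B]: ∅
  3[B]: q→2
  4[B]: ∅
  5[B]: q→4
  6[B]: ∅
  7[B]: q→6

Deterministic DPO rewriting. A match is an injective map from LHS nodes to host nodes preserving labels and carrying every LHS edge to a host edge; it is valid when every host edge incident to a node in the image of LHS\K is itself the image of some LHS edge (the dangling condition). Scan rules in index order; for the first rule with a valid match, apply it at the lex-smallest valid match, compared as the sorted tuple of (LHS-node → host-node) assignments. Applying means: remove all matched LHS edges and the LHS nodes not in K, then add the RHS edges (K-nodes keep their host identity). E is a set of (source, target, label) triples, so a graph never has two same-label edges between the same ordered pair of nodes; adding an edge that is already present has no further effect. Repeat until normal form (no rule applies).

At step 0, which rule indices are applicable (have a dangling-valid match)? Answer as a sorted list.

Answer: [R1]

Rewrite trace:
R0: no valid match — LHS pattern not found
R1: 3 valid matches — {0↦2, 1↦0, 2↦3}, {0↦4, 1↦0, 2↦5}, {0↦6, 1↦0, 2↦7}
R2: no valid match — LHS pattern not found
R3: no valid match — LHS pattern not found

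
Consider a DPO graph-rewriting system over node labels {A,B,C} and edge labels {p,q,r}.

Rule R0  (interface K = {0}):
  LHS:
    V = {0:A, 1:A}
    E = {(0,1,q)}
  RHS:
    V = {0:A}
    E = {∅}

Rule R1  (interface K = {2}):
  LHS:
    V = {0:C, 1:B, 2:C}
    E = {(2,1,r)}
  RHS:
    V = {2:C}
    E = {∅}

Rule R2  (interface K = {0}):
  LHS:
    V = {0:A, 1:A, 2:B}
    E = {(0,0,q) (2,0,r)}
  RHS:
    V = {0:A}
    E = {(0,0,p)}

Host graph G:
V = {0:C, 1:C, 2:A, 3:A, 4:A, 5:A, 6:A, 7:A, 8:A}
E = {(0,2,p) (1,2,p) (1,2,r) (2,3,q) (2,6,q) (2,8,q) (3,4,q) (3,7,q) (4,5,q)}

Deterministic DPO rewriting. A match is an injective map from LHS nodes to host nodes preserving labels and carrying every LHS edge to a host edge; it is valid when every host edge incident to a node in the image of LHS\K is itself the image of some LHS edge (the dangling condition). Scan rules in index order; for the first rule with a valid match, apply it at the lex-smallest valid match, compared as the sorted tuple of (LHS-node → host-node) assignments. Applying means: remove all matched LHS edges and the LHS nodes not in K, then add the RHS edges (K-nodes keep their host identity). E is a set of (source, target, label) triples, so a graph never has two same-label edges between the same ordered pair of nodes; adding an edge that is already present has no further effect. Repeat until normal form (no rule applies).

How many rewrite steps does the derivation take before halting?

[0] host  ⇒  9 nodes, 9 edges  {0-p->2 1-p->2 1-r->2 2-q->3 2-q->6 2-q->8 3-q->4 3-q->7 4-q->5}
[1] R0 @ {0↦2, 1↦6}  ⇒  8 nodes, 8 edges  {0-p->2 1-p->2 1-r->2 2-q->3 2-q->8 3-q->4 3-q->7 4-q->5}
[2] R0 @ {0↦2, 1↦8}  ⇒  7 nodes, 7 edges  {0-p->2 1-p->2 1-r->2 2-q->3 3-q->4 3-q->7 4-q->5}
[3] R0 @ {0↦3, 1↦7}  ⇒  6 nodes, 6 edges  {0-p->2 1-p->2 1-r->2 2-q->3 3-q->4 4-q->5}
[4] R0 @ {0↦4, 1↦5}  ⇒  5 nodes, 5 edges  {0-p->2 1-p->2 1-r->2 2-q->3 3-q->4}
[5] R0 @ {0↦3, 1↦4}  ⇒  4 nodes, 4 edges  {0-p->2 1-p->2 1-r->2 2-q->3}
[6] R0 @ {0↦2, 1↦3}  ⇒  3 nodes, 3 edges  {0-p->2 1-p->2 1-r->2}
final graph: no rule applies after step 6

Answer: 6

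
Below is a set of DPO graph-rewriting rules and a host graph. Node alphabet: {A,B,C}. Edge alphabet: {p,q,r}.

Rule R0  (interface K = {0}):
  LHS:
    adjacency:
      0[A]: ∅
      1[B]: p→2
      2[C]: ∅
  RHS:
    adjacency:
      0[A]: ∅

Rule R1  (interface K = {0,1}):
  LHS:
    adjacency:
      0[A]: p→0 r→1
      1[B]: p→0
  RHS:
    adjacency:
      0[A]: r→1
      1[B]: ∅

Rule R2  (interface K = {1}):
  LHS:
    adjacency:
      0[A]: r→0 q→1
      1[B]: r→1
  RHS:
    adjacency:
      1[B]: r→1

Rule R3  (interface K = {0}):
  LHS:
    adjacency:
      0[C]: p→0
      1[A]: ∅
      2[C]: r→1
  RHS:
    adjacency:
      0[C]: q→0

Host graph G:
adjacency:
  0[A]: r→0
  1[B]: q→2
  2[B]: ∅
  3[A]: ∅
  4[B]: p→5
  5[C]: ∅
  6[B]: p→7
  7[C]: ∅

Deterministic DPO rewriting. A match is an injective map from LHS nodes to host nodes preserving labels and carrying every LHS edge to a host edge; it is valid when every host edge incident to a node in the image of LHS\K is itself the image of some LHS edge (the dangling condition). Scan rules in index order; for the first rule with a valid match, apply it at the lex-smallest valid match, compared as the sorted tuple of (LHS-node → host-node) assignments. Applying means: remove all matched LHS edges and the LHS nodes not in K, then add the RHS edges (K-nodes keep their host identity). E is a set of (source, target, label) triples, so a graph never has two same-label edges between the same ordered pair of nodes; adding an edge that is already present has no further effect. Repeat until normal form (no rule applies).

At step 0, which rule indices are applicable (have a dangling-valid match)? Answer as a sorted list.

R0: 4 valid matches — {0↦0, 1↦4, 2↦5}, {0↦0, 1↦6, 2↦7}, {0↦3, 1↦4, 2↦5} (+1 more)
R1: no valid match — LHS pattern not found
R2: no valid match — LHS pattern not found
R3: no valid match — LHS pattern not found

Answer: [R0]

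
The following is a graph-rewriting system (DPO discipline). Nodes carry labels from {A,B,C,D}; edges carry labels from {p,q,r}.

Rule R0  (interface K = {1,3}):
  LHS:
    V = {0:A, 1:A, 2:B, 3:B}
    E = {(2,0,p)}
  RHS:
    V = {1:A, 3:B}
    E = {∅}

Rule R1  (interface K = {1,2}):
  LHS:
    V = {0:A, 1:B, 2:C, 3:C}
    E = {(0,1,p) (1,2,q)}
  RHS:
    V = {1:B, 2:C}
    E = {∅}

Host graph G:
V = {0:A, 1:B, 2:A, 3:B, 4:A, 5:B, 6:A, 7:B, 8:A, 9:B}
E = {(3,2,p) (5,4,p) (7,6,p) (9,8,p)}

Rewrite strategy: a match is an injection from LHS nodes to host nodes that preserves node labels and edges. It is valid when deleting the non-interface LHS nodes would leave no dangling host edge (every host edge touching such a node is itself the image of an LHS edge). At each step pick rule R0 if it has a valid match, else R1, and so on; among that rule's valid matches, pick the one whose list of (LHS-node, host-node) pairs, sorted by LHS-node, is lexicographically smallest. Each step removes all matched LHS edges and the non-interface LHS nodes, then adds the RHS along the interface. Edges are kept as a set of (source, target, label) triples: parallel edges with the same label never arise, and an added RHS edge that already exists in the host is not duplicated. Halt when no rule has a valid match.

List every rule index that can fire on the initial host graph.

Answer: [R0]

Rewrite trace:
R0: 64 valid matches — {0↦2, 1↦0, 2↦3, 3↦1}, {0↦2, 1↦0, 2↦3, 3↦5}, {0↦2, 1↦0, 2↦3, 3↦7} (+61 more)
R1: no valid match — LHS pattern not found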